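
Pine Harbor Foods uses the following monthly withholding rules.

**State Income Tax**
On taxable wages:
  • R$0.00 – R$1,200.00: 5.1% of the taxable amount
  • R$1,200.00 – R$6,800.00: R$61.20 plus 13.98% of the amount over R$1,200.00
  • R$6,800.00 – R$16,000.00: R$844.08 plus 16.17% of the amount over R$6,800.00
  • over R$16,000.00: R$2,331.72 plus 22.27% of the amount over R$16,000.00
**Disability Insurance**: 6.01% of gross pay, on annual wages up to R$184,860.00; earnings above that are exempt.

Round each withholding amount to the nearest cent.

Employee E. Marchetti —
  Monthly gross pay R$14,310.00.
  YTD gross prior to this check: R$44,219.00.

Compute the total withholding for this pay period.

R$2,918.48

State Income Tax: taxable = R$14,310.00
  R$844.08 + 16.17% × (R$14,310.00 − R$6,800.00) = R$844.08 + 16.17% × R$7,510.00 = R$2,058.45
Disability Insurance: 6.01% × R$14,310.00 = R$860.03
Total: R$2,058.45 + R$860.03 = R$2,918.48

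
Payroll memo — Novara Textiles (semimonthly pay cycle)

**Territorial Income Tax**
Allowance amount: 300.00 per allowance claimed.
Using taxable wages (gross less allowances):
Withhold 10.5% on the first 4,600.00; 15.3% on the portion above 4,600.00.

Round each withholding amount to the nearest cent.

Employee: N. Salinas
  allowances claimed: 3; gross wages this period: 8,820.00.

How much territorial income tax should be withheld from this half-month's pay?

990.96

Territorial Income Tax: taxable = 8,820.00 − 3×300.00 = 7,920.00
  483.00 + 15.3% × (7,920.00 − 4,600.00) = 483.00 + 15.3% × 3,320.00 = 990.96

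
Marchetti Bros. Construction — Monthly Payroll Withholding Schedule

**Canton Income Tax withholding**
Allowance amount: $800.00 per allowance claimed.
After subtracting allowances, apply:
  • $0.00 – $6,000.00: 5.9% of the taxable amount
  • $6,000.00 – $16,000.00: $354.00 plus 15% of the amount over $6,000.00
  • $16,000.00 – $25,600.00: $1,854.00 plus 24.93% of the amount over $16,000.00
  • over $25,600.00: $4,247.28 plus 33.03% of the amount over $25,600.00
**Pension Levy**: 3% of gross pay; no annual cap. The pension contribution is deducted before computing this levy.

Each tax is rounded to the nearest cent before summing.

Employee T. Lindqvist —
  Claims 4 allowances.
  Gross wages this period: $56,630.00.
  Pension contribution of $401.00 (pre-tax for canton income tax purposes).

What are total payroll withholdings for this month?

Canton Income Tax: taxable = $56,630.00 − $401.00 − 4×$800.00 = $53,029.00
  $4,247.28 + 33.03% × ($53,029.00 − $25,600.00) = $4,247.28 + 33.03% × $27,429.00 = $13,307.08
Pension Levy: 3% × $56,229.00 = $1,686.87
Total: $13,307.08 + $1,686.87 = $14,993.95

$14,993.95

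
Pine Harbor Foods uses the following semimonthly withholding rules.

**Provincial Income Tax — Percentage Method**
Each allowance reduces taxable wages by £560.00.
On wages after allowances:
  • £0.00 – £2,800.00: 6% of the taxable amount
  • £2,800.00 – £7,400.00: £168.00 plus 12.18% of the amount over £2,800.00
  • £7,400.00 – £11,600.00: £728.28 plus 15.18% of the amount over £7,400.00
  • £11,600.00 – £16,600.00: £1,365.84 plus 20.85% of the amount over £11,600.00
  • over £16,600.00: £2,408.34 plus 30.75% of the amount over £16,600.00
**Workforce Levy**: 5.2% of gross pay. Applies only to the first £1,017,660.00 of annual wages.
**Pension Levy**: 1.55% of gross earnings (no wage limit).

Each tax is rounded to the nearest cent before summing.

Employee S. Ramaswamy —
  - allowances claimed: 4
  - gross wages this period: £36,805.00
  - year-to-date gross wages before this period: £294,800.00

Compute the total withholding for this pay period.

£10,416.92

Provincial Income Tax: taxable = £36,805.00 − 4×£560.00 = £34,565.00
  £2,408.34 + 30.75% × (£34,565.00 − £16,600.00) = £2,408.34 + 30.75% × £17,965.00 = £7,932.58
Workforce Levy: 5.2% × £36,805.00 = £1,913.86
Pension Levy: 1.55% × £36,805.00 = £570.48
Total: £7,932.58 + £1,913.86 + £570.48 = £10,416.92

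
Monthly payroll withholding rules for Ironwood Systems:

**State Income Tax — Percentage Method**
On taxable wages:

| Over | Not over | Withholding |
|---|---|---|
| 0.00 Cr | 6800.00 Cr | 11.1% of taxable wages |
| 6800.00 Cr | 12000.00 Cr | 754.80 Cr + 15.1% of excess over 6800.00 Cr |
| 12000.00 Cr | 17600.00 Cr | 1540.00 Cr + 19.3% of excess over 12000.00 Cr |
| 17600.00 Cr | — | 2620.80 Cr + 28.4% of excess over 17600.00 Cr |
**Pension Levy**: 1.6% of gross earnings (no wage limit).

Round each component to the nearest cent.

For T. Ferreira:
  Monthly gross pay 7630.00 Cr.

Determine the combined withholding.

1002.21 Cr

State Income Tax: taxable = 7630.00 Cr
  754.80 Cr + 15.1% × (7630.00 Cr − 6800.00 Cr) = 754.80 Cr + 15.1% × 830.00 Cr = 880.13 Cr
Pension Levy: 1.6% × 7630.00 Cr = 122.08 Cr
Total: 880.13 Cr + 122.08 Cr = 1002.21 Cr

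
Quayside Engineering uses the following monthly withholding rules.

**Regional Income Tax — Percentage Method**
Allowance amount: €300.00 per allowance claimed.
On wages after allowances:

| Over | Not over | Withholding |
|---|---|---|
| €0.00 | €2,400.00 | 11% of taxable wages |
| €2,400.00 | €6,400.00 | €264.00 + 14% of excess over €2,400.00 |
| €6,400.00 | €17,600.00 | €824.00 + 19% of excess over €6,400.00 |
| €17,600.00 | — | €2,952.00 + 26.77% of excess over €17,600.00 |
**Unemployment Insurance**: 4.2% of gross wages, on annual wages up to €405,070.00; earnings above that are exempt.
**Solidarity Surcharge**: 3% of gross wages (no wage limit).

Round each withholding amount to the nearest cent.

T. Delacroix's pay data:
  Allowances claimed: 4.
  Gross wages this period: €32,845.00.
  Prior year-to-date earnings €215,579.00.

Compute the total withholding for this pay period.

Regional Income Tax: taxable = €32,845.00 − 4×€300.00 = €31,645.00
  €2,952.00 + 26.77% × (€31,645.00 − €17,600.00) = €2,952.00 + 26.77% × €14,045.00 = €6,711.85
Unemployment Insurance: 4.2% × €32,845.00 = €1,379.49
Solidarity Surcharge: 3% × €32,845.00 = €985.35
Total: €6,711.85 + €1,379.49 + €985.35 = €9,076.69

€9,076.69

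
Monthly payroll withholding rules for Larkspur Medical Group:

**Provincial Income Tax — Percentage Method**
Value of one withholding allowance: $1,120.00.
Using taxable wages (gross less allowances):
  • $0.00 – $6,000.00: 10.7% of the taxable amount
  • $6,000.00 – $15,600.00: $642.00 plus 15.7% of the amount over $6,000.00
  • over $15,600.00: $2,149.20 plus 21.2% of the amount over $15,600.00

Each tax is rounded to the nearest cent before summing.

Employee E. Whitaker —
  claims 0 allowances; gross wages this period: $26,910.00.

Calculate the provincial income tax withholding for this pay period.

Provincial Income Tax: taxable = $26,910.00
  $2,149.20 + 21.2% × ($26,910.00 − $15,600.00) = $2,149.20 + 21.2% × $11,310.00 = $4,546.92

$4,546.92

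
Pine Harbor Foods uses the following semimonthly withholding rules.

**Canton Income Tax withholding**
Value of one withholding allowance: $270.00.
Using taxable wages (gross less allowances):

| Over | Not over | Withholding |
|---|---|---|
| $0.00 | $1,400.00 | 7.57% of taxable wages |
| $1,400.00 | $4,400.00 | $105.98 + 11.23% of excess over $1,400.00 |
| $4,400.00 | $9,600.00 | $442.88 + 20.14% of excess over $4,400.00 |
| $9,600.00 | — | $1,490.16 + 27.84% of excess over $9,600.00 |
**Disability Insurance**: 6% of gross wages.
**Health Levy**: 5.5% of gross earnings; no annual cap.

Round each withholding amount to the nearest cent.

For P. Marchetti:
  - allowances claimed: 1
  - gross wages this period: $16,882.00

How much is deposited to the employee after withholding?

$11,498.27

Canton Income Tax: taxable = $16,882.00 − 1×$270.00 = $16,612.00
  $1,490.16 + 27.84% × ($16,612.00 − $9,600.00) = $1,490.16 + 27.84% × $7,012.00 = $3,442.30
Disability Insurance: 6% × $16,882.00 = $1,012.92
Health Levy: 5.5% × $16,882.00 = $928.51
Total withheld: $3,442.30 + $1,012.92 + $928.51 = $5,383.73
Net pay: $16,882.00 − $5,383.73 = $11,498.27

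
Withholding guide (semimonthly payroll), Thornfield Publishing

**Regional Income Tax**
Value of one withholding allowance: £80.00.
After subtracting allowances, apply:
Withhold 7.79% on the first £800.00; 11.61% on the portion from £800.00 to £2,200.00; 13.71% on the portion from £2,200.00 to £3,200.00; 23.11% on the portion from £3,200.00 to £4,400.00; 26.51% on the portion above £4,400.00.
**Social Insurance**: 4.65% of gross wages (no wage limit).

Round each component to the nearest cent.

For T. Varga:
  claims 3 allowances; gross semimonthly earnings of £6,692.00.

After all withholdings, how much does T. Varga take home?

£5,197.55

Regional Income Tax: taxable = £6,692.00 − 3×£80.00 = £6,452.00
  £639.28 + 26.51% × (£6,452.00 − £4,400.00) = £639.28 + 26.51% × £2,052.00 = £1,183.27
Social Insurance: 4.65% × £6,692.00 = £311.18
Total withheld: £1,183.27 + £311.18 = £1,494.45
Net pay: £6,692.00 − £1,494.45 = £5,197.55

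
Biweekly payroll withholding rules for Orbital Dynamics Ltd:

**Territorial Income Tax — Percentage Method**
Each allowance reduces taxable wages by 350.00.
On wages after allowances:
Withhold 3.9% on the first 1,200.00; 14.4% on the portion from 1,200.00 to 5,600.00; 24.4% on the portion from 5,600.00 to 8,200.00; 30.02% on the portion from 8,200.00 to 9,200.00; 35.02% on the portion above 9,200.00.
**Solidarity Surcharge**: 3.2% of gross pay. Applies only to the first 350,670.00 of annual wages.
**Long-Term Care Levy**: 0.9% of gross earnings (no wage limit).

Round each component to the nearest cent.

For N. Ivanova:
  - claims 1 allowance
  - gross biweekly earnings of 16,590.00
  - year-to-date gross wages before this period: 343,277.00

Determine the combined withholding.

4,466.30

Territorial Income Tax: taxable = 16,590.00 − 1×350.00 = 16,240.00
  1,615.00 + 35.02% × (16,240.00 − 9,200.00) = 1,615.00 + 35.02% × 7,040.00 = 4,080.41
Solidarity Surcharge: cap 350,670.00 − YTD 343,277.00 = 7,393.00 subject; 3.2% × 7,393.00 = 236.58
Long-Term Care Levy: 0.9% × 16,590.00 = 149.31
Total: 4,080.41 + 236.58 + 149.31 = 4,466.30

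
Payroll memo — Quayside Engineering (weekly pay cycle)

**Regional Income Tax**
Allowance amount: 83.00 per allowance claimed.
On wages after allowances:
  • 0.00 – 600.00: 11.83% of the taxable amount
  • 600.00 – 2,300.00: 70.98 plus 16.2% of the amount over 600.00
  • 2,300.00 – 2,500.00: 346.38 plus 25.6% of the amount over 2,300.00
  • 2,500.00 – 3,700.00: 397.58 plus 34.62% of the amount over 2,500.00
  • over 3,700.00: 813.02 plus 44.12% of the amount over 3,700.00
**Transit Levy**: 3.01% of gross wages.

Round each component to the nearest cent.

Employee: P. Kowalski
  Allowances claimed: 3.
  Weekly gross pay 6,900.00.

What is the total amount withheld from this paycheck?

Regional Income Tax: taxable = 6,900.00 − 3×83.00 = 6,651.00
  813.02 + 44.12% × (6,651.00 − 3,700.00) = 813.02 + 44.12% × 2,951.00 = 2,115.00
Transit Levy: 3.01% × 6,900.00 = 207.69
Total: 2,115.00 + 207.69 = 2,322.69

2,322.69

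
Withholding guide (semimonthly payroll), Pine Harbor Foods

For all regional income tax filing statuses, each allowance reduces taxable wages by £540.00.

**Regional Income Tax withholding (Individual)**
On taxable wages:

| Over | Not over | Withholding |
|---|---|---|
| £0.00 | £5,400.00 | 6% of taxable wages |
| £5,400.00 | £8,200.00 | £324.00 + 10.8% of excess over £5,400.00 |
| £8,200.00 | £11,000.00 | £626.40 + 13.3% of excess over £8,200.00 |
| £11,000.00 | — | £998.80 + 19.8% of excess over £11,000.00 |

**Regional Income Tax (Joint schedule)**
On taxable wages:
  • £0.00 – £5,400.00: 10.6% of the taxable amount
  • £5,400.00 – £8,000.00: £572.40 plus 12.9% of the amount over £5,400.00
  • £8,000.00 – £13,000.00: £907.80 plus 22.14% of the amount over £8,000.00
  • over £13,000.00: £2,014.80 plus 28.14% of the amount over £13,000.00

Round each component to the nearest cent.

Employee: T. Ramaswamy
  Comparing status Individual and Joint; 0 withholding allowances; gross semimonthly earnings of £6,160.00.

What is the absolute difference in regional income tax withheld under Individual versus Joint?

£264.36

Regional Income Tax (Individual): taxable = £6,160.00
  £324.00 + 10.8% × (£6,160.00 − £5,400.00) = £324.00 + 10.8% × £760.00 = £406.08
Regional Income Tax (Joint): taxable = £6,160.00
  £572.40 + 12.9% × (£6,160.00 − £5,400.00) = £572.40 + 12.9% × £760.00 = £670.44
Difference: |£406.08 − £670.44| = £264.36 (higher under Joint)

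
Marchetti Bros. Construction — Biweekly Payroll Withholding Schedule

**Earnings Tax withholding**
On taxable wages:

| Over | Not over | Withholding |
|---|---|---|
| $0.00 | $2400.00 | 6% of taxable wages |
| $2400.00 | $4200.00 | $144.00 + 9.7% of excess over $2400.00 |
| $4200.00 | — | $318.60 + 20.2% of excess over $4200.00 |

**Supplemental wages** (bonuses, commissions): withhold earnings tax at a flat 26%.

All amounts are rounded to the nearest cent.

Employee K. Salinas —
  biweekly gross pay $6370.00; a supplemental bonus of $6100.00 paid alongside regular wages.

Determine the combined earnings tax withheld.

Earnings Tax: taxable = $6370.00
  $318.60 + 20.2% × ($6370.00 − $4200.00) = $318.60 + 20.2% × $2170.00 = $756.94
Supplemental (26% flat on bonus): 26% × $6100.00 = $1586.00
Total earnings tax: $756.94 + $1586.00 = $2342.94

$2342.94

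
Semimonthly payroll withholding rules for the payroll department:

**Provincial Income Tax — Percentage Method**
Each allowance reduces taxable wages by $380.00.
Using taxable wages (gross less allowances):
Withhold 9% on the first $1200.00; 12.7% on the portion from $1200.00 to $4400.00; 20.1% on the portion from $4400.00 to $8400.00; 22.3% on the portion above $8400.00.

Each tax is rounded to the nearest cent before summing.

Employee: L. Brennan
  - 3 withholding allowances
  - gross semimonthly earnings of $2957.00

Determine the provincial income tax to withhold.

Provincial Income Tax: taxable = $2957.00 − 3×$380.00 = $1817.00
  $108.00 + 12.7% × ($1817.00 − $1200.00) = $108.00 + 12.7% × $617.00 = $186.36

$186.36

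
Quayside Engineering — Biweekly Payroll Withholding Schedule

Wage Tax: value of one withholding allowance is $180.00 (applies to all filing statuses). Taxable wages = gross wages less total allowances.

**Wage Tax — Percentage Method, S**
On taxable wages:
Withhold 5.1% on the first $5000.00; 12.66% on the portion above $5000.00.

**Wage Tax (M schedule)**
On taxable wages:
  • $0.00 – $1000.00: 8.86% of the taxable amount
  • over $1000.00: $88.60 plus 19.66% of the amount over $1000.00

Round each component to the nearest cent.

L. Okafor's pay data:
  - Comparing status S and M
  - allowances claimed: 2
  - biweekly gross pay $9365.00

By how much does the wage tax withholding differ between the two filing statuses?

$900.35

Wage Tax (S): taxable = $9365.00 − 2×$180.00 = $9005.00
  $255.00 + 12.66% × ($9005.00 − $5000.00) = $255.00 + 12.66% × $4005.00 = $762.03
Wage Tax (M): taxable = $9365.00 − 2×$180.00 = $9005.00
  $88.60 + 19.66% × ($9005.00 − $1000.00) = $88.60 + 19.66% × $8005.00 = $1662.38
Difference: |$762.03 − $1662.38| = $900.35 (higher under M)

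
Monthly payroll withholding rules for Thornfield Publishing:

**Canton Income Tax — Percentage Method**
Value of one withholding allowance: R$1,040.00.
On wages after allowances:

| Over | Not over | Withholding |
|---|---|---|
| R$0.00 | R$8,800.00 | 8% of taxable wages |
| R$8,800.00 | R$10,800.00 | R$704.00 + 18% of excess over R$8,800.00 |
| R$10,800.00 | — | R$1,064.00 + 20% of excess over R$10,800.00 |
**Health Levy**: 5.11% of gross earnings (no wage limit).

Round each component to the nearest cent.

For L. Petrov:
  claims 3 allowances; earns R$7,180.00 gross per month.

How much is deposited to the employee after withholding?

Canton Income Tax: taxable = R$7,180.00 − 3×R$1,040.00 = R$4,060.00
  8% × R$4,060.00 = R$324.80
Health Levy: 5.11% × R$7,180.00 = R$366.90
Total withheld: R$324.80 + R$366.90 = R$691.70
Net pay: R$7,180.00 − R$691.70 = R$6,488.30

R$6,488.30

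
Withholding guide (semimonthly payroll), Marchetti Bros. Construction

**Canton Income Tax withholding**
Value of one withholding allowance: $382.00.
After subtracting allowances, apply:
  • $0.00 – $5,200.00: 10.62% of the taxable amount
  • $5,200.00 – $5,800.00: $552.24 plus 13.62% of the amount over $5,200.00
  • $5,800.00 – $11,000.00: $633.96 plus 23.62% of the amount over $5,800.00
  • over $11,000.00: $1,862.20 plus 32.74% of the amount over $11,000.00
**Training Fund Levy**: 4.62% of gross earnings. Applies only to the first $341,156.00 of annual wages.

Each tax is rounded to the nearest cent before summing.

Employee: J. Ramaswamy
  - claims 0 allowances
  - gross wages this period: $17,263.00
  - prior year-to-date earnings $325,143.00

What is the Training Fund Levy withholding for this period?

Training Fund Levy: cap $341,156.00 − YTD $325,143.00 = $16,013.00 subject; 4.62% × $16,013.00 = $739.80

$739.80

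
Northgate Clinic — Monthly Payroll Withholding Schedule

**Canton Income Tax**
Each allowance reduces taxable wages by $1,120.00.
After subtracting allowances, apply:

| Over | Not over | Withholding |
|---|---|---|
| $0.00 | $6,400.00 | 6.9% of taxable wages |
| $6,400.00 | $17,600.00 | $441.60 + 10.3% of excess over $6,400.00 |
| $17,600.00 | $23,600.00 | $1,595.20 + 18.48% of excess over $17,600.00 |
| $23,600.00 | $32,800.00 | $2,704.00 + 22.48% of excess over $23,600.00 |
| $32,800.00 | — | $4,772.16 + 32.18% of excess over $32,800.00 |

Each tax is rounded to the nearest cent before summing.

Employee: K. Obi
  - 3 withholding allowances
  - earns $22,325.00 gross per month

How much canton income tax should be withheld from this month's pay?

$1,847.45

Canton Income Tax: taxable = $22,325.00 − 3×$1,120.00 = $18,965.00
  $1,595.20 + 18.48% × ($18,965.00 − $17,600.00) = $1,595.20 + 18.48% × $1,365.00 = $1,847.45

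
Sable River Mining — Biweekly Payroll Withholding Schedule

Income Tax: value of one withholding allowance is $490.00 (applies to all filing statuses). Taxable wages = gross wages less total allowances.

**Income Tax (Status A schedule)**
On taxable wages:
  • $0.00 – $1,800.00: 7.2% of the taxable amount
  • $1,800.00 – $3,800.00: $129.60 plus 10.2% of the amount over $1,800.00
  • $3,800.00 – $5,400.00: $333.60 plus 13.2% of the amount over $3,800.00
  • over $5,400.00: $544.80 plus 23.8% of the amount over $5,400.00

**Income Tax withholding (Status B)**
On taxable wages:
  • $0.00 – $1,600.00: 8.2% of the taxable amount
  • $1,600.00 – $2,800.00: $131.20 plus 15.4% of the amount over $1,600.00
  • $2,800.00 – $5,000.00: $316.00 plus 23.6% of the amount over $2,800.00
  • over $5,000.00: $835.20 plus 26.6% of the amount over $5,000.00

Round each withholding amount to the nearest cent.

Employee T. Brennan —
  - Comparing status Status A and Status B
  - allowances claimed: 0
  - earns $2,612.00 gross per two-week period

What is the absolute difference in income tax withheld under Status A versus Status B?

Income Tax (Status A): taxable = $2,612.00
  $129.60 + 10.2% × ($2,612.00 − $1,800.00) = $129.60 + 10.2% × $812.00 = $212.42
Income Tax (Status B): taxable = $2,612.00
  $131.20 + 15.4% × ($2,612.00 − $1,600.00) = $131.20 + 15.4% × $1,012.00 = $287.05
Difference: |$212.42 − $287.05| = $74.63 (higher under Status B)

$74.63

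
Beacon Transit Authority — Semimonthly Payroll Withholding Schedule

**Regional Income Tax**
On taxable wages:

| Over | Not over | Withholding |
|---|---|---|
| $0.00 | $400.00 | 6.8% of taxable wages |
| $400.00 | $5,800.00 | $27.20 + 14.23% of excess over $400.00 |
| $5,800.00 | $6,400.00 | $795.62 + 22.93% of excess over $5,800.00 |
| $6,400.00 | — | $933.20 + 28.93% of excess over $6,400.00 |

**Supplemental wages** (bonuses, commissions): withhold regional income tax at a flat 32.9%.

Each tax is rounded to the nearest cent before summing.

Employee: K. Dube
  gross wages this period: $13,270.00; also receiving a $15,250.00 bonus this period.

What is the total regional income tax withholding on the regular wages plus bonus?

Regional Income Tax: taxable = $13,270.00
  $933.20 + 28.93% × ($13,270.00 − $6,400.00) = $933.20 + 28.93% × $6,870.00 = $2,920.69
Supplemental (32.9% flat on bonus): 32.9% × $15,250.00 = $5,017.25
Total regional income tax: $2,920.69 + $5,017.25 = $7,937.94

$7,937.94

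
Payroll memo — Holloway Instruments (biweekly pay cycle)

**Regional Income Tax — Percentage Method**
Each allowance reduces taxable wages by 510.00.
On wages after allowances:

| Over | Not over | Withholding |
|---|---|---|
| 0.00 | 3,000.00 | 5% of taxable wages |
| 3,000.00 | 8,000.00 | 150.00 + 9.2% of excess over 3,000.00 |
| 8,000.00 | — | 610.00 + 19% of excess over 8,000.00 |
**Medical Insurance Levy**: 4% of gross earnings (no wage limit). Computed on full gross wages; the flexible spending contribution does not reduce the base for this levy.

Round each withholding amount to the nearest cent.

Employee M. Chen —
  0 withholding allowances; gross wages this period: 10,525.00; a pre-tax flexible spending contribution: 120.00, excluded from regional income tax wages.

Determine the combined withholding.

1,487.95

Regional Income Tax: taxable = 10,525.00 − 120.00 = 10,405.00
  610.00 + 19% × (10,405.00 − 8,000.00) = 610.00 + 19% × 2,405.00 = 1,066.95
Medical Insurance Levy: 4% × 10,525.00 = 421.00
Total: 1,066.95 + 421.00 = 1,487.95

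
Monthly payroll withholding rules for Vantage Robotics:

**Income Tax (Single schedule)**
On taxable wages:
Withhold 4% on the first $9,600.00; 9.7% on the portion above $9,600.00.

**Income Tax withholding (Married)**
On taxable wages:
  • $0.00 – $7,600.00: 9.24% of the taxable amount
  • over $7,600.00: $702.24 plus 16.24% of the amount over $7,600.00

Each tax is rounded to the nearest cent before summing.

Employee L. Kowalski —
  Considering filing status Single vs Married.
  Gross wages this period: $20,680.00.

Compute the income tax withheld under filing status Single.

$1,458.76

Income Tax (Single): taxable = $20,680.00
  $384.00 + 9.7% × ($20,680.00 − $9,600.00) = $384.00 + 9.7% × $11,080.00 = $1,458.76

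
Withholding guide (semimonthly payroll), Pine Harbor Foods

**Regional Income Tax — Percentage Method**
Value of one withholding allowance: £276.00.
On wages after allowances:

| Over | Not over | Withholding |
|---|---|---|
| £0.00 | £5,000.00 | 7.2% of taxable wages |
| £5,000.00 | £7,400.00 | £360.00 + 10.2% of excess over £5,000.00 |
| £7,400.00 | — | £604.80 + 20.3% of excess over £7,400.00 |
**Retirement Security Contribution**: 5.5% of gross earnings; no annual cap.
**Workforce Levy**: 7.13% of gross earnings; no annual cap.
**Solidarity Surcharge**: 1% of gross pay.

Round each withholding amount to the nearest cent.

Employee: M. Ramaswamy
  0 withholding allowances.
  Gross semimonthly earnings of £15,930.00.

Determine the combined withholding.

£4,507.65

Regional Income Tax: taxable = £15,930.00
  £604.80 + 20.3% × (£15,930.00 − £7,400.00) = £604.80 + 20.3% × £8,530.00 = £2,336.39
Retirement Security Contribution: 5.5% × £15,930.00 = £876.15
Workforce Levy: 7.13% × £15,930.00 = £1,135.81
Solidarity Surcharge: 1% × £15,930.00 = £159.30
Total: £2,336.39 + £876.15 + £1,135.81 + £159.30 = £4,507.65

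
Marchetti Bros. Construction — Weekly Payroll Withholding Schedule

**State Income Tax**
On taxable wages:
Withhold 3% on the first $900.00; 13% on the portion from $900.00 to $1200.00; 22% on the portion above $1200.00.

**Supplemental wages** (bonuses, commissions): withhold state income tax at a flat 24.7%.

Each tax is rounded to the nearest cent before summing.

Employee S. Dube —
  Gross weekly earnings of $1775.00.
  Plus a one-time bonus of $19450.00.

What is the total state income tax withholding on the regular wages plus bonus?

State Income Tax: taxable = $1775.00
  $66.00 + 22% × ($1775.00 − $1200.00) = $66.00 + 22% × $575.00 = $192.50
Supplemental (24.7% flat on bonus): 24.7% × $19450.00 = $4804.15
Total state income tax: $192.50 + $4804.15 = $4996.65

$4996.65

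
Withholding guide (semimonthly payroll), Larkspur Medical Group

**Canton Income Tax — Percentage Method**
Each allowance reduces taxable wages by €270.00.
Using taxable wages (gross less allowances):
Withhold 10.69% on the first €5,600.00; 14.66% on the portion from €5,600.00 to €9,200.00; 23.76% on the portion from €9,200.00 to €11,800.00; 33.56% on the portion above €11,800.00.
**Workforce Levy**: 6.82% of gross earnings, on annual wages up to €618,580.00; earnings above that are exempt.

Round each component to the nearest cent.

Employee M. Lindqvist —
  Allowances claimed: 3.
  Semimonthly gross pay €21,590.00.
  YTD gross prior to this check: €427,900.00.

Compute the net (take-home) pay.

Canton Income Tax: taxable = €21,590.00 − 3×€270.00 = €20,780.00
  €1,744.16 + 33.56% × (€20,780.00 − €11,800.00) = €1,744.16 + 33.56% × €8,980.00 = €4,757.85
Workforce Levy: 6.82% × €21,590.00 = €1,472.44
Total withheld: €4,757.85 + €1,472.44 = €6,230.29
Net pay: €21,590.00 − €6,230.29 = €15,359.71

€15,359.71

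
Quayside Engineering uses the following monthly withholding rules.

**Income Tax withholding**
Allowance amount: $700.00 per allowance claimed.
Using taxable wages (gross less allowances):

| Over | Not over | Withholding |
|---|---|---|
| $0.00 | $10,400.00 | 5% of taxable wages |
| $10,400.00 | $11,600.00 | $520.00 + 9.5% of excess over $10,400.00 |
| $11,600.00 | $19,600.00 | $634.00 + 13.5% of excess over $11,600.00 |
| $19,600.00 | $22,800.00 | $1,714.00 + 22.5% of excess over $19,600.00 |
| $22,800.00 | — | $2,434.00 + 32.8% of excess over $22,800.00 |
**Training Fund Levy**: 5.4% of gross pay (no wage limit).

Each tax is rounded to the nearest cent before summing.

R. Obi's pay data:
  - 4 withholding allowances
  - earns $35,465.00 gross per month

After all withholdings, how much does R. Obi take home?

$27,880.17

Income Tax: taxable = $35,465.00 − 4×$700.00 = $32,665.00
  $2,434.00 + 32.8% × ($32,665.00 − $22,800.00) = $2,434.00 + 32.8% × $9,865.00 = $5,669.72
Training Fund Levy: 5.4% × $35,465.00 = $1,915.11
Total withheld: $5,669.72 + $1,915.11 = $7,584.83
Net pay: $35,465.00 − $7,584.83 = $27,880.17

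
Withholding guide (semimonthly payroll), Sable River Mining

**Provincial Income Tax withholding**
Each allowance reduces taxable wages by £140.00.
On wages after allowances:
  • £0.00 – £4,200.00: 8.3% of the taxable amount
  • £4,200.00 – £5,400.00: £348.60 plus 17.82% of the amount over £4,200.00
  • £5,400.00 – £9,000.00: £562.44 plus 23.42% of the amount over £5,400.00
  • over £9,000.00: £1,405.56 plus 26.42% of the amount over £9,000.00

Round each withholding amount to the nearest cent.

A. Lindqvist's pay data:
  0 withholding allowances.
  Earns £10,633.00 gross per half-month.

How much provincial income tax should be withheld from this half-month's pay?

Provincial Income Tax: taxable = £10,633.00
  £1,405.56 + 26.42% × (£10,633.00 − £9,000.00) = £1,405.56 + 26.42% × £1,633.00 = £1,837.00

£1,837.00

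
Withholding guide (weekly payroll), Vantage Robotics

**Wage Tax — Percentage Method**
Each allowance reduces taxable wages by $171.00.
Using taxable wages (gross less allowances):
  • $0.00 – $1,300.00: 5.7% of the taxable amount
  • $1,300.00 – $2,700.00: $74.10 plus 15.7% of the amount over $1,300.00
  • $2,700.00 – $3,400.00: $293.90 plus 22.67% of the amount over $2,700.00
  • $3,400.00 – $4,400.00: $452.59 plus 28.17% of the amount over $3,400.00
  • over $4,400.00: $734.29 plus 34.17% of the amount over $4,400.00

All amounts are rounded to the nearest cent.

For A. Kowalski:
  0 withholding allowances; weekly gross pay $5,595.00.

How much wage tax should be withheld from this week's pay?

$1,142.62

Wage Tax: taxable = $5,595.00
  $734.29 + 34.17% × ($5,595.00 − $4,400.00) = $734.29 + 34.17% × $1,195.00 = $1,142.62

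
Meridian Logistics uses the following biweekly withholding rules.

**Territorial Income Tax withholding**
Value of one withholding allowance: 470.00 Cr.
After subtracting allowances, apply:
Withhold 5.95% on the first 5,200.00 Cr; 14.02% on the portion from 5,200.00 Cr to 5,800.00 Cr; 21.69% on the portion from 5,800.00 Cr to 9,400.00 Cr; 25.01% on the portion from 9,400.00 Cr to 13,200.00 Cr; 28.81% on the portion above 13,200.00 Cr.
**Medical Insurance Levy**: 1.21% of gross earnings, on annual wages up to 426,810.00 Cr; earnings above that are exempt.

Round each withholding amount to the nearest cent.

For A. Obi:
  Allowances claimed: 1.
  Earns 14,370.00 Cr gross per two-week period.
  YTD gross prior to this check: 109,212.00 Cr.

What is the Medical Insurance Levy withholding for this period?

173.88 Cr

Medical Insurance Levy: 1.21% × 14,370.00 Cr = 173.88 Cr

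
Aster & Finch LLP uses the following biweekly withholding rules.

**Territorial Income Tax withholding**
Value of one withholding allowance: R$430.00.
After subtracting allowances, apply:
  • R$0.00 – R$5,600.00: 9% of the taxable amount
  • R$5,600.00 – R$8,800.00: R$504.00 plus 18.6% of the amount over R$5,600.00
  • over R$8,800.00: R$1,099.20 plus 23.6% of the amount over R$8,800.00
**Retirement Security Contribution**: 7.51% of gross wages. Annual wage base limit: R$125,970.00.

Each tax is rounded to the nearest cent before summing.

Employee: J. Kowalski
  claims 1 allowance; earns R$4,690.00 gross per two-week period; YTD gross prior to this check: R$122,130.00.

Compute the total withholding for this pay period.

R$671.78

Territorial Income Tax: taxable = R$4,690.00 − 1×R$430.00 = R$4,260.00
  9% × R$4,260.00 = R$383.40
Retirement Security Contribution: cap R$125,970.00 − YTD R$122,130.00 = R$3,840.00 subject; 7.51% × R$3,840.00 = R$288.38
Total: R$383.40 + R$288.38 = R$671.78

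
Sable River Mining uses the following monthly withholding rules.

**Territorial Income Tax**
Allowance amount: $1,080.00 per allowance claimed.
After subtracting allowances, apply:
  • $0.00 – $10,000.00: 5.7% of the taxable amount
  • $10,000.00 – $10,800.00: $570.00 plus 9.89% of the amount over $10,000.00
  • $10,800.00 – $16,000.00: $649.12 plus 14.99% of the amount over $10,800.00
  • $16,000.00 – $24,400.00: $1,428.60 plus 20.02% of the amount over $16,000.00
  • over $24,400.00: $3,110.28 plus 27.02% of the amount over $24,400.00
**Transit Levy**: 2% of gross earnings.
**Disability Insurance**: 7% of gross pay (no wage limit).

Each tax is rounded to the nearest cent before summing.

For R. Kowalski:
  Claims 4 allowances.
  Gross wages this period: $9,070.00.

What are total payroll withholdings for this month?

$1,087.05

Territorial Income Tax: taxable = $9,070.00 − 4×$1,080.00 = $4,750.00
  5.7% × $4,750.00 = $270.75
Transit Levy: 2% × $9,070.00 = $181.40
Disability Insurance: 7% × $9,070.00 = $634.90
Total: $270.75 + $181.40 + $634.90 = $1,087.05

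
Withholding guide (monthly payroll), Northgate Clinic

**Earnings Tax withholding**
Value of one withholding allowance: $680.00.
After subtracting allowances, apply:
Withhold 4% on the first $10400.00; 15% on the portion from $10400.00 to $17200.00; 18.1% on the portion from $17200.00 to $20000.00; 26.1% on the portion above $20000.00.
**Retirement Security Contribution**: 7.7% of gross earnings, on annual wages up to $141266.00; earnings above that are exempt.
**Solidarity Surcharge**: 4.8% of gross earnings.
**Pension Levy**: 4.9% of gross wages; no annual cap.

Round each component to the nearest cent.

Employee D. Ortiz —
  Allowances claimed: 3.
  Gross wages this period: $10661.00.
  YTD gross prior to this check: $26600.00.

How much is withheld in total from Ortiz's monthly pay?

$2199.86

Earnings Tax: taxable = $10661.00 − 3×$680.00 = $8621.00
  4% × $8621.00 = $344.84
Retirement Security Contribution: 7.7% × $10661.00 = $820.90
Solidarity Surcharge: 4.8% × $10661.00 = $511.73
Pension Levy: 4.9% × $10661.00 = $522.39
Total: $344.84 + $820.90 + $511.73 + $522.39 = $2199.86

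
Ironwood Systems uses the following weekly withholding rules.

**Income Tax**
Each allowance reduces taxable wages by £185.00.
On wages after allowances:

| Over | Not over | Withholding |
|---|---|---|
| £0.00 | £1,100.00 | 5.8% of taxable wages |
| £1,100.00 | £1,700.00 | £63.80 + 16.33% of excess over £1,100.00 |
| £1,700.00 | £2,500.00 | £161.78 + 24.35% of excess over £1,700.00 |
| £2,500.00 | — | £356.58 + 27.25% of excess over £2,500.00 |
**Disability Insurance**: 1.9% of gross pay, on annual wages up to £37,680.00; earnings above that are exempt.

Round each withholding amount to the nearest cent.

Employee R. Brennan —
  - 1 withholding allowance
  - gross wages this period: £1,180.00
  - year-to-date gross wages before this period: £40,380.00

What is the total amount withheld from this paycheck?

Income Tax: taxable = £1,180.00 − 1×£185.00 = £995.00
  5.8% × £995.00 = £57.71
Disability Insurance: YTD £40,380.00 ≥ cap £37,680.00 → £0.00
Total: £57.71 + £0.00 = £57.71

£57.71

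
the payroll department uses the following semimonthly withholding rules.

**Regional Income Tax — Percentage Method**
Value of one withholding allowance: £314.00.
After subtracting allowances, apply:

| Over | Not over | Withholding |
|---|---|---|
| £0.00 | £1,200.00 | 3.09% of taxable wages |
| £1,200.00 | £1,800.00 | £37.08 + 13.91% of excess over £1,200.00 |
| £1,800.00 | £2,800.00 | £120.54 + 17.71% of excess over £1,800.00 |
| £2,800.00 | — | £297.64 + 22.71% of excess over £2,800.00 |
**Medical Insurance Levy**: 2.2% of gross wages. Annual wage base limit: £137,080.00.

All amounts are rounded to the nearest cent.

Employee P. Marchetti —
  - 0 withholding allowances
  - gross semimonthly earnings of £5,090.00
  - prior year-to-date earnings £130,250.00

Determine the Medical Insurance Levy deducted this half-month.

£111.98

Medical Insurance Levy: 2.2% × £5,090.00 = £111.98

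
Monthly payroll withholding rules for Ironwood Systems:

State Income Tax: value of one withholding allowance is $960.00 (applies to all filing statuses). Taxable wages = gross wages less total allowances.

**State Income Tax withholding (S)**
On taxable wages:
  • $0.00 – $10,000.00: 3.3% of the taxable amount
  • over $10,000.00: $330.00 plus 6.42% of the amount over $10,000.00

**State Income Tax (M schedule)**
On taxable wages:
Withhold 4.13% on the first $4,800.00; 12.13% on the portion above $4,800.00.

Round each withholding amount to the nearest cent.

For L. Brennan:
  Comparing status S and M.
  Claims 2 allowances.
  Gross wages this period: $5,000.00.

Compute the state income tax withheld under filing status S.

State Income Tax (S): taxable = $5,000.00 − 2×$960.00 = $3,080.00
  3.3% × $3,080.00 = $101.64

$101.64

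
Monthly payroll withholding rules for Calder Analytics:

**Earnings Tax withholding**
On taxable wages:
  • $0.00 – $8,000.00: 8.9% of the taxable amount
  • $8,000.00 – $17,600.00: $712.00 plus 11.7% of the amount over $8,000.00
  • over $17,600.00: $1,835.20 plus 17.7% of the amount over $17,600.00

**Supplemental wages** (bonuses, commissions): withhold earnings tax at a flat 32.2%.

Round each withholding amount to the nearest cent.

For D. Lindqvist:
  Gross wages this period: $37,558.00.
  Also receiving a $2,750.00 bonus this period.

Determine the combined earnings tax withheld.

Earnings Tax: taxable = $37,558.00
  $1,835.20 + 17.7% × ($37,558.00 − $17,600.00) = $1,835.20 + 17.7% × $19,958.00 = $5,367.77
Supplemental (32.2% flat on bonus): 32.2% × $2,750.00 = $885.50
Total earnings tax: $5,367.77 + $885.50 = $6,253.27

$6,253.27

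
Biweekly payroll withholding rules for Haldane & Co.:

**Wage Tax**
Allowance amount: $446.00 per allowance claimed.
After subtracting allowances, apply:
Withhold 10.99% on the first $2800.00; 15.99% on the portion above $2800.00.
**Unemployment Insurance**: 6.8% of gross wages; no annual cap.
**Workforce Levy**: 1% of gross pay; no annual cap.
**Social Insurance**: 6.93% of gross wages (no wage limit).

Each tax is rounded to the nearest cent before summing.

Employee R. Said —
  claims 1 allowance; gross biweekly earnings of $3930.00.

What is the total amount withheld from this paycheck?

$995.98

Wage Tax: taxable = $3930.00 − 1×$446.00 = $3484.00
  $307.72 + 15.99% × ($3484.00 − $2800.00) = $307.72 + 15.99% × $684.00 = $417.09
Unemployment Insurance: 6.8% × $3930.00 = $267.24
Workforce Levy: 1% × $3930.00 = $39.30
Social Insurance: 6.93% × $3930.00 = $272.35
Total: $417.09 + $267.24 + $39.30 + $272.35 = $995.98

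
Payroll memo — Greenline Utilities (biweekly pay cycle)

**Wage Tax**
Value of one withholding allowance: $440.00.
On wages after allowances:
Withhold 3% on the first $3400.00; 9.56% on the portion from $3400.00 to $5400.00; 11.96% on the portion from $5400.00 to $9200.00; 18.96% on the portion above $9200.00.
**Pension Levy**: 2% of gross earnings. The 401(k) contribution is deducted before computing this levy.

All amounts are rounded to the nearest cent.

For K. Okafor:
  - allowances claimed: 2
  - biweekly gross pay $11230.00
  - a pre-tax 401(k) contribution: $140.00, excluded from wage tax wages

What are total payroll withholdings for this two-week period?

$1160.98

Wage Tax: taxable = $11230.00 − $140.00 − 2×$440.00 = $10210.00
  $747.68 + 18.96% × ($10210.00 − $9200.00) = $747.68 + 18.96% × $1010.00 = $939.18
Pension Levy: 2% × $11090.00 = $221.80
Total: $939.18 + $221.80 = $1160.98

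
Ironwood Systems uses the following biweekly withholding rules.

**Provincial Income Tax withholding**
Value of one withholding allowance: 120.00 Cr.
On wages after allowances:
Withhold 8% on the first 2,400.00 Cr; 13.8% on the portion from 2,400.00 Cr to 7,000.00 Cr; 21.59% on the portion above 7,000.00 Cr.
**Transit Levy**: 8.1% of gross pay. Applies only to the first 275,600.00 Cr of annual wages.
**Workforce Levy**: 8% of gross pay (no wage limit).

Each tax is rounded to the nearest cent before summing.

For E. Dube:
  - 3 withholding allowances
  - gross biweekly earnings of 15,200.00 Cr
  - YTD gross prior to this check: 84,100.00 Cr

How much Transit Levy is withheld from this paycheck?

Transit Levy: 8.1% × 15,200.00 Cr = 1,231.20 Cr

1,231.20 Cr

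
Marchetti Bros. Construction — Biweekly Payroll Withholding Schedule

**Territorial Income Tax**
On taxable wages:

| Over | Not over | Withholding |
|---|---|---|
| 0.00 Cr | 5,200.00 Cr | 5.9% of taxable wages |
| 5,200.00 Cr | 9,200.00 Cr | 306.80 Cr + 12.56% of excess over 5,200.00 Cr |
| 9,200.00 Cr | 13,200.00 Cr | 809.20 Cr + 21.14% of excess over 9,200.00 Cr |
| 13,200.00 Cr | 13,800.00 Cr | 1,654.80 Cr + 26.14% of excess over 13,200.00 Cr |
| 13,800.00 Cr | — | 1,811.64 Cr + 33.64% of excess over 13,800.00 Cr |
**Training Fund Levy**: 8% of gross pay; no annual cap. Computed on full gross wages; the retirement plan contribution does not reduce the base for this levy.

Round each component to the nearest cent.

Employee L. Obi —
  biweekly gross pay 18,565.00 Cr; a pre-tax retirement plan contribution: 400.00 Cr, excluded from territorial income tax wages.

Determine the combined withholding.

Territorial Income Tax: taxable = 18,565.00 Cr − 400.00 Cr = 18,165.00 Cr
  1,811.64 Cr + 33.64% × (18,165.00 Cr − 13,800.00 Cr) = 1,811.64 Cr + 33.64% × 4,365.00 Cr = 3,280.03 Cr
Training Fund Levy: 8% × 18,565.00 Cr = 1,485.20 Cr
Total: 3,280.03 Cr + 1,485.20 Cr = 4,765.23 Cr

4,765.23 Cr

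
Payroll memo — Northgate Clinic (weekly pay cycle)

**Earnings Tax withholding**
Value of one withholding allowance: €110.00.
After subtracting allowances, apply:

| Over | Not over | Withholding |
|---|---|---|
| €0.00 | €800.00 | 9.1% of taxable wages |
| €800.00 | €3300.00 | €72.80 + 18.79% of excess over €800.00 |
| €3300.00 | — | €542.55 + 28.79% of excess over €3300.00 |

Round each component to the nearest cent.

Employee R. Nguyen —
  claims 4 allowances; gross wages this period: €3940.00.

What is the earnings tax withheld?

Earnings Tax: taxable = €3940.00 − 4×€110.00 = €3500.00
  €542.55 + 28.79% × (€3500.00 − €3300.00) = €542.55 + 28.79% × €200.00 = €600.13

€600.13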